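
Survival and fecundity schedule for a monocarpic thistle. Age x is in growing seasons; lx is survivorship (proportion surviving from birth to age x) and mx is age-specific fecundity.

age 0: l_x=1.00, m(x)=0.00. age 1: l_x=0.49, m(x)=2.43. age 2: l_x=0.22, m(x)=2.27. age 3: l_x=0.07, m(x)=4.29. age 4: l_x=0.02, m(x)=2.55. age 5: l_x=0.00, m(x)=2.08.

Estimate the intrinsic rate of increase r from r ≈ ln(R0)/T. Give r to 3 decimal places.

R0 = Σ lx·mx = 0 + 1.1907 + 0.4994 + 0.3003 + 0.051 + 0 = 2.0414
Σ x·lx·mx = 3.2944; T = 3.2944/2.0414 = 1.61379…
r ≈ ln(R0)/T = ln(2.0414)/1.61379… = 0.44221… → 0.442

0.442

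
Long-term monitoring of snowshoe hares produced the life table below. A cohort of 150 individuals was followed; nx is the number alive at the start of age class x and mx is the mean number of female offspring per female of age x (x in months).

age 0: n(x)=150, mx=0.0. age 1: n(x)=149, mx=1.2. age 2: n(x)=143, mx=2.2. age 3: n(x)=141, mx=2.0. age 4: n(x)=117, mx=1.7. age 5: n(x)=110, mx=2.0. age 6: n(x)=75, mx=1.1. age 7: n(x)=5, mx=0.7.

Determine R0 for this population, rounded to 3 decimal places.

8.535

lx = nx/n0 = nx/150: 1, 0.99333…, 0.95333…, 0.94, 0.78, 0.73333…, 0.5, 0.03333…
lx·mx by age: 0, 1.192…, 2.097333…, 1.88, 1.326, 1.466667…, 0.55, 0.023333…
R0 = Σ lx·mx = 8.535333… → 8.535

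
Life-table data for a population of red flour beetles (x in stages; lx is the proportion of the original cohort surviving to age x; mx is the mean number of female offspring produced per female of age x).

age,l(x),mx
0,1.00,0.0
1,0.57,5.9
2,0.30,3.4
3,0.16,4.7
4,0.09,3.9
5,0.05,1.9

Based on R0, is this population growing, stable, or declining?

R0 = Σ lx·mx = 0 + 3.363 + 1.02 + 0.752 + 0.351 + 0.095 = 5.581
R0 > 1, so the population is growing.

growing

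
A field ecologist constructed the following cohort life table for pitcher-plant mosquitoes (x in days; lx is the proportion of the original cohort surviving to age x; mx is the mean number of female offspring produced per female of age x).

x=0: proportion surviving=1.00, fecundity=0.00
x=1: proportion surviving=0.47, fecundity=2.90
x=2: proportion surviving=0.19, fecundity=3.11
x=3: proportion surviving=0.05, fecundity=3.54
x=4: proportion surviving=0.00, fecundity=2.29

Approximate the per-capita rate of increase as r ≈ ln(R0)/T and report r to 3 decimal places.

0.524

R0 = Σ lx·mx = 0 + 1.363 + 0.5909 + 0.177 + 0 = 2.1309
Σ x·lx·mx = 3.0758; T = 3.0758/2.1309 = 1.44343…
r ≈ ln(R0)/T = ln(2.1309)/1.44343… = 0.52413… → 0.524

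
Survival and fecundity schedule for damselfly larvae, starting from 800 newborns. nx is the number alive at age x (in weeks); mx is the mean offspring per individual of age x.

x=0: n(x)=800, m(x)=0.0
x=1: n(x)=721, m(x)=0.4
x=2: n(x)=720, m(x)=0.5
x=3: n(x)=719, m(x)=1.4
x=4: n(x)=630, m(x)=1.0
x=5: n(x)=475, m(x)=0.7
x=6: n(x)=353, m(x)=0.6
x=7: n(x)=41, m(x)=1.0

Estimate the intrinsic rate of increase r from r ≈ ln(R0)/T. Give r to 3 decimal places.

0.375

lx = nx/n0 = nx/800: 1, 0.90125, 0.9, 0.89875, 0.7875, 0.59375, 0.44125, 0.05125
R0 = Σ lx·mx = 0 + 0.3605… + 0.45 + 1.25825… + 0.7875 + 0.41563… + 0.26475… + 0.05125… = 3.587875
Σ x·lx·mx = 12.210625; T = 12.210625/3.587875 = 3.4033…
r ≈ ln(R0)/T = ln(3.587875)/3.4033… = 0.37539… → 0.375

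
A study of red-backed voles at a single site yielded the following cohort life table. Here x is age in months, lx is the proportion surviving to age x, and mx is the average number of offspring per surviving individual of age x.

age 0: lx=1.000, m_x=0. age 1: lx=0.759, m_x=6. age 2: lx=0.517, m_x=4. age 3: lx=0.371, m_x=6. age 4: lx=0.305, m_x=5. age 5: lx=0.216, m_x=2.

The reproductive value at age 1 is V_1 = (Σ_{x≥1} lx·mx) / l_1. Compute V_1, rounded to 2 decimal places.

lx·mx for x ≥ 1: 4.554, 2.068, 2.226, 1.525, 0.432 → sum = 10.805
V_1 = 10.805 / l_1 = 10.805 / 0.759 = 14.235837… → 14.24

14.24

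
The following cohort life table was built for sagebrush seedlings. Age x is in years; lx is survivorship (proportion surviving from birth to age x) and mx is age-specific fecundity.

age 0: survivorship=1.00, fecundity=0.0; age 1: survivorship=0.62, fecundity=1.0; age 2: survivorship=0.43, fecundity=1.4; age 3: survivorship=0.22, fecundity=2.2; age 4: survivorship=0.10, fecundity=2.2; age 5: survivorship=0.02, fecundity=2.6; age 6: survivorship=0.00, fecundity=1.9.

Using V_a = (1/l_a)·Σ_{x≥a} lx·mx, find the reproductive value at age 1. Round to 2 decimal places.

3.19

lx·mx for x ≥ 1: 0.62, 0.602, 0.484, 0.22, 0.052, 0 → sum = 1.978
V_1 = 1.978 / l_1 = 1.978 / 0.62 = 3.190323… → 3.19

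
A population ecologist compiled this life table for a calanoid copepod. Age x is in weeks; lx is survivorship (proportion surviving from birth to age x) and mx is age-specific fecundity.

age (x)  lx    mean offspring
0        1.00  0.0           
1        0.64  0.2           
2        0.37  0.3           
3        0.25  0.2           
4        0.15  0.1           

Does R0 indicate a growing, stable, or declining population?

R0 = Σ lx·mx = 0 + 0.128 + 0.111 + 0.05 + 0.015 = 0.304
R0 < 1, so the population is declining.

declining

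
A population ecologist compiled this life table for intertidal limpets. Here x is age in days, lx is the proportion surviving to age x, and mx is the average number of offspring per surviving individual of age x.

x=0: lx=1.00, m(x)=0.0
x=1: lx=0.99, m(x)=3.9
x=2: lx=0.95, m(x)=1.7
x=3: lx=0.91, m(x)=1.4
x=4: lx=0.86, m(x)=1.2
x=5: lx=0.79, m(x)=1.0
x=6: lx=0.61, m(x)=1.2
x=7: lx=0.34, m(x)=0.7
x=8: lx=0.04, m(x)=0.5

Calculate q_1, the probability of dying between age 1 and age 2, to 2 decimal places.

0.04

q_1 = (l_1 − l_2) / l_1 = (0.99 − 0.95) / 0.99
     = 0.04 / 0.99 = 0.040404… → 0.04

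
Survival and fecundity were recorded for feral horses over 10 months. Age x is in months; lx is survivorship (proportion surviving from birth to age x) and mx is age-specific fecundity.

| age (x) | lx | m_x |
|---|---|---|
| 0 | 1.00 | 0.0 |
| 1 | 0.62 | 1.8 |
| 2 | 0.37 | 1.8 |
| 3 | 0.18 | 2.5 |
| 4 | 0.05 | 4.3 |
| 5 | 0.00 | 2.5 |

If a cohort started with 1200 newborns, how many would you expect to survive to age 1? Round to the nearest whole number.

Expected survivors = N0 · l_1 = 1200 × 0.62 = 744 → 744

744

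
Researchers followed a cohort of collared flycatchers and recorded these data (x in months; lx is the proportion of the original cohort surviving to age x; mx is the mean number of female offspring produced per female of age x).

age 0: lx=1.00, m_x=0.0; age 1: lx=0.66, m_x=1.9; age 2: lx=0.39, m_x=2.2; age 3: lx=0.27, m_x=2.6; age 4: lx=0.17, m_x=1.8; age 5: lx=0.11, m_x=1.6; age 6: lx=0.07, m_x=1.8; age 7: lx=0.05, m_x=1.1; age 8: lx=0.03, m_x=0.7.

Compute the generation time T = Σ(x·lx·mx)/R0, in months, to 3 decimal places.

lx·mx: 0, 1.254, 0.858, 0.702, 0.306, 0.176, 0.126, 0.055, 0.021 → R0 = 3.498
x·lx·mx: 0, 1.254, 1.716, 2.106, 1.224, 0.88, 0.756, 0.385, 0.168 → Σ = 8.489
T = 8.489 / 3.498 = 2.426815… → 2.427

2.427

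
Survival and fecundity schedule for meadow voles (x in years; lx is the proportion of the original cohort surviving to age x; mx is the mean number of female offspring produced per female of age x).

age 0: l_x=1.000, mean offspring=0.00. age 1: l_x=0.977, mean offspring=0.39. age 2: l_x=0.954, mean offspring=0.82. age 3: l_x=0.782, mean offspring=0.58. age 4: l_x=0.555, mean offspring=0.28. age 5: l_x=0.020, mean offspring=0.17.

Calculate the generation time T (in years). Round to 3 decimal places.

lx·mx: 0, 0.38103, 0.78228, 0.45356, 0.1554, 0.0034 → R0 = 1.77567
x·lx·mx: 0, 0.38103, 1.56456, 1.36068, 0.6216, 0.017 → Σ = 3.94487
T = 3.94487 / 1.77567 = 2.221623… → 2.222

2.222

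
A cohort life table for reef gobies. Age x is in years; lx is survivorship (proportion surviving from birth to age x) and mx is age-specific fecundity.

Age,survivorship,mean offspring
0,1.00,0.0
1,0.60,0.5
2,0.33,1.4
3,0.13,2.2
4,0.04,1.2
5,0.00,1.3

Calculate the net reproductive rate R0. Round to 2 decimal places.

lx·mx by age: 0, 0.3, 0.462, 0.286, 0.048, 0
R0 = Σ lx·mx = 1.096 → 1.10

1.10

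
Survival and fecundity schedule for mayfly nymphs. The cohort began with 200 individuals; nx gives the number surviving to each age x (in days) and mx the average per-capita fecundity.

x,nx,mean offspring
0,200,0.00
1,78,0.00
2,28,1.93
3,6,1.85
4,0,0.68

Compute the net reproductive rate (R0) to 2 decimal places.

lx = nx/n0 = nx/200: 1, 0.39, 0.14, 0.03, 0
lx·mx by age: 0, 0, 0.2702, 0.0555, 0
R0 = Σ lx·mx = 0.3257 → 0.33

0.33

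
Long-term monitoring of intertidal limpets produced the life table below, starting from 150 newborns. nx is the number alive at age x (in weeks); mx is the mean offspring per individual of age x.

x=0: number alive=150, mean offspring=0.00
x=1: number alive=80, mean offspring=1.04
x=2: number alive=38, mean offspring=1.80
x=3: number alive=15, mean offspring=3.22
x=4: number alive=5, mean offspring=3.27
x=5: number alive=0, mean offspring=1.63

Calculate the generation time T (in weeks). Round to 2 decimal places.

lx = nx/n0 = nx/150: 1, 0.53333…, 0.25333…, 0.1, 0.03333…, 0
lx·mx: 0, 0.554667…, 0.456…, 0.322, 0.109…, 0 → R0 = 1.441667…
x·lx·mx: 0, 0.554667…, 0.912…, 0.966, 0.436…, 0 → Σ = 2.868667…
T = 2.868667… / 1.441667… = 1.989827… → 1.99

1.99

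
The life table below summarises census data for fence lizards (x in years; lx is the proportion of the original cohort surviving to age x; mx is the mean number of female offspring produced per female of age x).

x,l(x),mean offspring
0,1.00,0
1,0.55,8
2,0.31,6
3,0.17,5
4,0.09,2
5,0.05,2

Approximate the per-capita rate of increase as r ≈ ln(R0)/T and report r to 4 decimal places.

1.2431

R0 = Σ lx·mx = 0 + 4.4 + 1.86 + 0.85 + 0.18 + 0.1 = 7.39
Σ x·lx·mx = 11.89; T = 11.89/7.39 = 1.60893…
r ≈ ln(R0)/T = ln(7.39)/1.60893… = 1.243141… → 1.2431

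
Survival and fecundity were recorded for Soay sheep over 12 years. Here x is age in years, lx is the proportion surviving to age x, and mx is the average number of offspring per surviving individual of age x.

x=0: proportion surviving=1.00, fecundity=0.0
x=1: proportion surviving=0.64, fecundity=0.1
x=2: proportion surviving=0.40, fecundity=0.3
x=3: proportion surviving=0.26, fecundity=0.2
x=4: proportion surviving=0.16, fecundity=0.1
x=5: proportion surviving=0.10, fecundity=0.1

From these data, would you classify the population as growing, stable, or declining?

declining

R0 = Σ lx·mx = 0 + 0.064 + 0.12 + 0.052 + 0.016 + 0.01 = 0.262
R0 < 1, so the population is declining.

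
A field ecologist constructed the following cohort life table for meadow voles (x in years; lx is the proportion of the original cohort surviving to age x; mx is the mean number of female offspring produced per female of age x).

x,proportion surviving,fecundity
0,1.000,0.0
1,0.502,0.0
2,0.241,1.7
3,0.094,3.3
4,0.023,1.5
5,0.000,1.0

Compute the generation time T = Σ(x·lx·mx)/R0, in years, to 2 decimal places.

2.50

lx·mx: 0, 0, 0.4097, 0.3102, 0.0345, 0 → R0 = 0.7544
x·lx·mx: 0, 0, 0.8194, 0.9306, 0.138, 0 → Σ = 1.888
T = 1.888 / 0.7544 = 2.502651… → 2.50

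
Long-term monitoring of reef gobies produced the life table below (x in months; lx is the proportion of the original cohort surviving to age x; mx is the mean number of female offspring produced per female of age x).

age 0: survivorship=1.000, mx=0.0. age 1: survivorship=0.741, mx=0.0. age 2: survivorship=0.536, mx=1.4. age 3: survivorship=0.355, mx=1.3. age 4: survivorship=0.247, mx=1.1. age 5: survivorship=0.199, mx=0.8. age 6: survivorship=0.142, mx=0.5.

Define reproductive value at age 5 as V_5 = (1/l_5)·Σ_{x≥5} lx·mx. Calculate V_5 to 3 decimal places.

lx·mx for x ≥ 5: 0.1592, 0.071 → sum = 0.2302
V_5 = 0.2302 / l_5 = 0.2302 / 0.199 = 1.156784… → 1.157

1.157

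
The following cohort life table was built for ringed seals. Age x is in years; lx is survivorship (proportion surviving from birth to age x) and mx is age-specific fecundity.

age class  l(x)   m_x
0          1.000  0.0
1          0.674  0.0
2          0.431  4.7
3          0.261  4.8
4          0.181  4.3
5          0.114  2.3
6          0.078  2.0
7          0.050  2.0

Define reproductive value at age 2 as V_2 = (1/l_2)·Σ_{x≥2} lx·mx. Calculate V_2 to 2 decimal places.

lx·mx for x ≥ 2: 2.0257, 1.2528, 0.7783, 0.2622, 0.156, 0.1 → sum = 4.575
V_2 = 4.575 / l_2 = 4.575 / 0.431 = 10.614849… → 10.61

10.61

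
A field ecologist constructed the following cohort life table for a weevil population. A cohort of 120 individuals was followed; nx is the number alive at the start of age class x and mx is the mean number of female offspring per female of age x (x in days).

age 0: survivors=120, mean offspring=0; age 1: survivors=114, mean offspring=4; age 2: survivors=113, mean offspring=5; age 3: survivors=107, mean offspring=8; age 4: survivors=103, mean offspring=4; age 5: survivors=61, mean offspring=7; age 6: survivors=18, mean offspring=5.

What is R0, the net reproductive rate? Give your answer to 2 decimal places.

lx = nx/n0 = nx/120: 1, 0.95, 0.94167…, 0.89167…, 0.85833…, 0.50833…, 0.15
lx·mx by age: 0, 3.8, 4.708333…, 7.133333…, 3.433333…, 3.558333…, 0.75
R0 = Σ lx·mx = 23.383333… → 23.38

23.38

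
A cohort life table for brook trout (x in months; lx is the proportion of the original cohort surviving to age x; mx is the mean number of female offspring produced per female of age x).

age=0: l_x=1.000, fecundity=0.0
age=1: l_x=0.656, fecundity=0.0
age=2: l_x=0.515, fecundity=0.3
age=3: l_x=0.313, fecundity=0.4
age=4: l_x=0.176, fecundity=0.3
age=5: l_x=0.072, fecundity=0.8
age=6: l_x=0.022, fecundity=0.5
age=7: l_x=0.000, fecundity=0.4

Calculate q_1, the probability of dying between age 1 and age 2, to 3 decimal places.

0.215

q_1 = (l_1 − l_2) / l_1 = (0.656 − 0.515) / 0.656
     = 0.141 / 0.656 = 0.214939… → 0.215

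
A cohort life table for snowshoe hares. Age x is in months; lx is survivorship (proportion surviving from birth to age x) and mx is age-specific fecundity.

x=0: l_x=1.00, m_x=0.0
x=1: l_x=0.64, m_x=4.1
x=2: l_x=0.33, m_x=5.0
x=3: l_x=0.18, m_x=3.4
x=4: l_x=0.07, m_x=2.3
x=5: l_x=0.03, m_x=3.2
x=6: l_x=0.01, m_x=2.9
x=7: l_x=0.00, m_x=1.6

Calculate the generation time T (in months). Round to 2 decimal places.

1.75

lx·mx: 0, 2.624, 1.65, 0.612, 0.161, 0.096, 0.029, 0 → R0 = 5.172
x·lx·mx: 0, 2.624, 3.3, 1.836, 0.644, 0.48, 0.174, 0 → Σ = 9.058
T = 9.058 / 5.172 = 1.751353… → 1.75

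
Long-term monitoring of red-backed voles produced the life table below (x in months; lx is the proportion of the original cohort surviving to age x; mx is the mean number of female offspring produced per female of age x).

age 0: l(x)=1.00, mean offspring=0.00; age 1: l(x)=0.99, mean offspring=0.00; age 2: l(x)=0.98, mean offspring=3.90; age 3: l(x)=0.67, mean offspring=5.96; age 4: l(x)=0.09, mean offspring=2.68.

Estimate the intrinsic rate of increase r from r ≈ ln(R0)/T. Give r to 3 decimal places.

R0 = Σ lx·mx = 0 + 0 + 3.822 + 3.9932 + 0.2412 = 8.0564
Σ x·lx·mx = 20.5884; T = 20.5884/8.0564 = 2.55553…
r ≈ ln(R0)/T = ln(8.0564)/2.55553… = 0.81645… → 0.816

0.816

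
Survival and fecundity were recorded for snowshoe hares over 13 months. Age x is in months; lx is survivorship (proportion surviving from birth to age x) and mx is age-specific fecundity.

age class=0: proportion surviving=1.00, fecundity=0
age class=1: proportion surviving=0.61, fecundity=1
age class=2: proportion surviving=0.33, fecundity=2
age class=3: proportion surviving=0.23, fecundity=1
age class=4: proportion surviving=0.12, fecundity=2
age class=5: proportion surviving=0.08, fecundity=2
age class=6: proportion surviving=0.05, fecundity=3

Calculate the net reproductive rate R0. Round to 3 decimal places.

2.050

lx·mx by age: 0, 0.61, 0.66, 0.23, 0.24, 0.16, 0.15
R0 = Σ lx·mx = 2.05 → 2.050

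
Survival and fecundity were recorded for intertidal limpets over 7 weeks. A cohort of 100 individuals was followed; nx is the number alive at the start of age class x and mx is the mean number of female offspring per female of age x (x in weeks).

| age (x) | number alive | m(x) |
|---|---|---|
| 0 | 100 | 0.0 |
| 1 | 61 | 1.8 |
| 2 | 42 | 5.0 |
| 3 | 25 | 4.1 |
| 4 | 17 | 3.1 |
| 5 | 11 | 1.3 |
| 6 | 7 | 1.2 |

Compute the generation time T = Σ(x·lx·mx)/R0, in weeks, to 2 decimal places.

lx = nx/n0 = nx/100: 1, 0.61, 0.42, 0.25, 0.17, 0.11, 0.07
lx·mx: 0, 1.098, 2.1, 1.025, 0.527, 0.143, 0.084 → R0 = 4.977
x·lx·mx: 0, 1.098, 4.2, 3.075, 2.108, 0.715, 0.504 → Σ = 11.7
T = 11.7 / 4.977 = 2.350814… → 2.35

2.35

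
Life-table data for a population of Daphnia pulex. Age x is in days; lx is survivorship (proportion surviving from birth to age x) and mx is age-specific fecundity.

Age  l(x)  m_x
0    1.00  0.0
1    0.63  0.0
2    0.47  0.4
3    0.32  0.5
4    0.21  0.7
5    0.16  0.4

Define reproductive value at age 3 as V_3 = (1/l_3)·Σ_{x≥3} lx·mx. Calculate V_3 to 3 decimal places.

lx·mx for x ≥ 3: 0.16, 0.147, 0.064 → sum = 0.371
V_3 = 0.371 / l_3 = 0.371 / 0.32 = 1.159375 → 1.159

1.159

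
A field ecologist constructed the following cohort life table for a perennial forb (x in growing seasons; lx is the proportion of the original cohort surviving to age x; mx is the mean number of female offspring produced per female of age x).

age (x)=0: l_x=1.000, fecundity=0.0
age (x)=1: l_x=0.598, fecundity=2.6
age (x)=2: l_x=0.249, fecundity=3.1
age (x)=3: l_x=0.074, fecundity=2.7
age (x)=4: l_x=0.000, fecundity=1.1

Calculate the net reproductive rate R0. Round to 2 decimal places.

lx·mx by age: 0, 1.5548, 0.7719, 0.1998, 0
R0 = Σ lx·mx = 2.5265 → 2.53

2.53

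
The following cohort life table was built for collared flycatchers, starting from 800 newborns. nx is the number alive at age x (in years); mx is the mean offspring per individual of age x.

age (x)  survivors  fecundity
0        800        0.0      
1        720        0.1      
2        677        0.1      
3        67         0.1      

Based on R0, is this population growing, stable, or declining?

lx = nx/n0 = nx/800: 1, 0.9, 0.84625, 0.08375
R0 = Σ lx·mx = 0 + 0.09 + 0.084625 + 0.008375 = 0.183
R0 < 1, so the population is declining.

declining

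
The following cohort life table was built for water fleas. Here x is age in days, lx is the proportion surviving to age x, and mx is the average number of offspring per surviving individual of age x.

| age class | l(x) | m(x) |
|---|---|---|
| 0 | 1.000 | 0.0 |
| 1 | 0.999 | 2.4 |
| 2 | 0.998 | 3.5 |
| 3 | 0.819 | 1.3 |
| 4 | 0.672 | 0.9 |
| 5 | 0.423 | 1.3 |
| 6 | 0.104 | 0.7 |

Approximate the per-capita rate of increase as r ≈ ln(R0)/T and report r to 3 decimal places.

0.946

R0 = Σ lx·mx = 0 + 2.3976 + 3.493 + 1.0647 + 0.6048 + 0.5499 + 0.0728 = 8.1828
Σ x·lx·mx = 18.1832; T = 18.1832/8.1828 = 2.22212…
r ≈ ln(R0)/T = ln(8.1828)/2.22212… = 0.94596… → 0.946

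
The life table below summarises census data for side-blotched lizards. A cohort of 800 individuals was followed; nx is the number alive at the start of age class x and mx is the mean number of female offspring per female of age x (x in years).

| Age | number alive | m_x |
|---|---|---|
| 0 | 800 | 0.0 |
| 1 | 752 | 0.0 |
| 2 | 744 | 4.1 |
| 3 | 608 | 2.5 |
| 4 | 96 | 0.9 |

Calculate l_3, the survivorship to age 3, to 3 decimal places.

0.760

l_3 = n_3/n_0 = 608/800 = 0.76 → 0.760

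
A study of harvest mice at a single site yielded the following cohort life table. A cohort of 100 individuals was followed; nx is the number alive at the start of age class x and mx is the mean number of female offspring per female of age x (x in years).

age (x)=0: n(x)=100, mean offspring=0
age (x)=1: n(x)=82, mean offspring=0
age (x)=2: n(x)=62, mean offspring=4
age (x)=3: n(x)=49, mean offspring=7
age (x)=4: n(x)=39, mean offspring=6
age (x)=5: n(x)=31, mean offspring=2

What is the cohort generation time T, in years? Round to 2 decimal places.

3.12

lx = nx/n0 = nx/100: 1, 0.82, 0.62, 0.49, 0.39, 0.31
lx·mx: 0, 0, 2.48, 3.43, 2.34, 0.62 → R0 = 8.87
x·lx·mx: 0, 0, 4.96, 10.29, 9.36, 3.1 → Σ = 27.71
T = 27.71 / 8.87 = 3.124014… → 3.12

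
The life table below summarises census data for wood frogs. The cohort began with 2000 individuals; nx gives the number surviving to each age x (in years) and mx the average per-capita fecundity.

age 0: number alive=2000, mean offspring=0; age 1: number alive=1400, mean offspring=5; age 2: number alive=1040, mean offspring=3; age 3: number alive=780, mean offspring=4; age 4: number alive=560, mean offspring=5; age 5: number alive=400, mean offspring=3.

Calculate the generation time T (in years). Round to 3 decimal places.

lx = nx/n0 = nx/2000: 1, 0.7, 0.52, 0.39, 0.28, 0.2
lx·mx: 0, 3.5, 1.56, 1.56, 1.4, 0.6 → R0 = 8.62
x·lx·mx: 0, 3.5, 3.12, 4.68, 5.6, 3 → Σ = 19.9
T = 19.9 / 8.62 = 2.308585… → 2.309

2.309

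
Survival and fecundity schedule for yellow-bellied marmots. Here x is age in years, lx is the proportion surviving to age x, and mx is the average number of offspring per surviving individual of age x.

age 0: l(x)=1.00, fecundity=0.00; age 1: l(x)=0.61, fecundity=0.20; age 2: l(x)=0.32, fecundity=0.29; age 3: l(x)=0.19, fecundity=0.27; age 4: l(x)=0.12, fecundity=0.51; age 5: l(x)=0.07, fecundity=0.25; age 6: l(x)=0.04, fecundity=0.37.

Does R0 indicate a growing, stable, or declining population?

declining

R0 = Σ lx·mx = 0 + 0.122 + 0.0928 + 0.0513 + 0.0612 + 0.0175 + 0.0148 = 0.3596
R0 < 1, so the population is declining.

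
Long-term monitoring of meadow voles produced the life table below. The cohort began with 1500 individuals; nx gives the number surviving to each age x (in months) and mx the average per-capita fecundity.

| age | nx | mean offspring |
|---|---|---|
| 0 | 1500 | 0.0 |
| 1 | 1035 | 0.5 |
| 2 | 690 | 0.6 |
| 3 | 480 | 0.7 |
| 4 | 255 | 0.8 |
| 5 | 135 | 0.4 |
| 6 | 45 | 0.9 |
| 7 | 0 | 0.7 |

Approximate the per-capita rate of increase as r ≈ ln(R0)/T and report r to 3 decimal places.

lx = nx/n0 = nx/1500: 1, 0.69, 0.46, 0.32, 0.17, 0.09, 0.03, 0
R0 = Σ lx·mx = 0 + 0.345 + 0.276 + 0.224 + 0.136 + 0.036 + 0.027 + 0 = 1.044
Σ x·lx·mx = 2.455; T = 2.455/1.044 = 2.35153…
r ≈ ln(R0)/T = ln(1.044)/2.35153… = 0.01831… → 0.018

0.018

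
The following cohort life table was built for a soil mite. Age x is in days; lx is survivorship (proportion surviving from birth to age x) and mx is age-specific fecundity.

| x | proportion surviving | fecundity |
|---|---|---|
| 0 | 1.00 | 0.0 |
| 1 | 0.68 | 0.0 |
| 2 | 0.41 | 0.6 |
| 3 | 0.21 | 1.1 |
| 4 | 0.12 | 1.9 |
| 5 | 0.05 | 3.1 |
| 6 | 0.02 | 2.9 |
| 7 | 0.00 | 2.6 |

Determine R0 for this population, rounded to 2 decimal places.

0.92

lx·mx by age: 0, 0, 0.246, 0.231, 0.228, 0.155, 0.058, 0
R0 = Σ lx·mx = 0.918 → 0.92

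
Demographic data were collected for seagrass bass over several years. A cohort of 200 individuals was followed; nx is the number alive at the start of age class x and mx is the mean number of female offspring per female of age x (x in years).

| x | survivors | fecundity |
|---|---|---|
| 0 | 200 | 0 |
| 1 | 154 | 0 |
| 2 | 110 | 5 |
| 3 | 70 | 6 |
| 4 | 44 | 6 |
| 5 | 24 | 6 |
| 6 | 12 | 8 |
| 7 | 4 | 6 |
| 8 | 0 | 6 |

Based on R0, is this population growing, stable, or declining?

growing

lx = nx/n0 = nx/200: 1, 0.77, 0.55, 0.35, 0.22, 0.12, 0.06, 0.02, 0
R0 = Σ lx·mx = 0 + 0 + 2.75 + 2.1 + 1.32 + 0.72 + 0.48 + 0.12 + 0 = 7.49
R0 > 1, so the population is growing.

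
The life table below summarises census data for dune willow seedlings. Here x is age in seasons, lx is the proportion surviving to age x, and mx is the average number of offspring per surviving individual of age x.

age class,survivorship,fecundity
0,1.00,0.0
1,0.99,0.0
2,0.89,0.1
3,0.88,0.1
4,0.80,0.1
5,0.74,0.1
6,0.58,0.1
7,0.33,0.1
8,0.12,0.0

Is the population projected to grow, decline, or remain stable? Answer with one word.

declining

R0 = Σ lx·mx = 0 + 0 + 0.089 + 0.088 + 0.08 + 0.074 + 0.058 + 0.033 + 0 = 0.422
R0 < 1, so the population is declining.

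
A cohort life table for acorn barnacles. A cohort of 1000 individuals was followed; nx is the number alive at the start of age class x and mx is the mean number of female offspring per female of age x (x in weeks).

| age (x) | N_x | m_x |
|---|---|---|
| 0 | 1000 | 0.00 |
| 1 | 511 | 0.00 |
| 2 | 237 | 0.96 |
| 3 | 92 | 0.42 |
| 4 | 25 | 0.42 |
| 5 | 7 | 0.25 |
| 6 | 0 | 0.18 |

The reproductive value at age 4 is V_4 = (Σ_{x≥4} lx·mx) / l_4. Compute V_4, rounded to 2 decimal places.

0.49

lx = nx/n0 = nx/1000: 1, 0.511, 0.237, 0.092, 0.025, 0.007, 0
lx·mx for x ≥ 4: 0.0105, 0.00175, 0 → sum = 0.01225
V_4 = 0.01225 / l_4 = 0.01225 / 0.025 = 0.49 → 0.49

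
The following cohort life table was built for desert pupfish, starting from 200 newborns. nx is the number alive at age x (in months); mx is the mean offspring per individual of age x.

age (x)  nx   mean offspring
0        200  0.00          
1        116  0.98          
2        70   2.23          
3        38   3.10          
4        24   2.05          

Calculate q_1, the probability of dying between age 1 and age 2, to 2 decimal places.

0.40

lx = nx/n0 = nx/200: 1, 0.58, 0.35, 0.19, 0.12
q_1 = (l_1 − l_2) / l_1 = (0.58 − 0.35) / 0.58
     = 0.23 / 0.58 = 0.396552… → 0.40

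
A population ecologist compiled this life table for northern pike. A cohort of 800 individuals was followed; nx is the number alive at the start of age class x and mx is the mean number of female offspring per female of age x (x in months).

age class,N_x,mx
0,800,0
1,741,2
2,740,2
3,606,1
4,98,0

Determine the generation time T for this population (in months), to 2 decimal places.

lx = nx/n0 = nx/800: 1, 0.92625, 0.925, 0.7575, 0.1225
lx·mx: 0, 1.8525, 1.85, 0.7575, 0 → R0 = 4.46
x·lx·mx: 0, 1.8525, 3.7, 2.2725, 0 → Σ = 7.825
T = 7.825 / 4.46 = 1.754484… → 1.75

1.75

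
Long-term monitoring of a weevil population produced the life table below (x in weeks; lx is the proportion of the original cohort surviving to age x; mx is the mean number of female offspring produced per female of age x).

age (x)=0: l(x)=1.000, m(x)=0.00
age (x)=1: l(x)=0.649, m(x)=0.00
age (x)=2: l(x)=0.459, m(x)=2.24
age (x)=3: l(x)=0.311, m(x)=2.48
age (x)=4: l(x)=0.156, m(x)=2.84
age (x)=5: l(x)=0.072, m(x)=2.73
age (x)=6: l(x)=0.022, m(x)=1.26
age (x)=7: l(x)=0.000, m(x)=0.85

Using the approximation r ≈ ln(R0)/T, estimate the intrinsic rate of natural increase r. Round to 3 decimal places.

R0 = Σ lx·mx = 0 + 0 + 1.02816 + 0.77128 + 0.44304 + 0.19656 + 0.02772 + 0 = 2.46676
Σ x·lx·mx = 7.29144; T = 7.29144/2.46676 = 2.95588…
r ≈ ln(R0)/T = ln(2.46676)/2.95588… = 0.30546… → 0.305

0.305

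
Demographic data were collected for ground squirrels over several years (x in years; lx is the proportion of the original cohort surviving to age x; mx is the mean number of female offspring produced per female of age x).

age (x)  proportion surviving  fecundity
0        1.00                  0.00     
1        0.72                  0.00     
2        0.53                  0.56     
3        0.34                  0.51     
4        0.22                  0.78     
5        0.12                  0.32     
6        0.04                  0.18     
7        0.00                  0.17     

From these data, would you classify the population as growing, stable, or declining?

declining

R0 = Σ lx·mx = 0 + 0 + 0.2968 + 0.1734 + 0.1716 + 0.0384 + 0.0072 + 0 = 0.6874
R0 < 1, so the population is declining.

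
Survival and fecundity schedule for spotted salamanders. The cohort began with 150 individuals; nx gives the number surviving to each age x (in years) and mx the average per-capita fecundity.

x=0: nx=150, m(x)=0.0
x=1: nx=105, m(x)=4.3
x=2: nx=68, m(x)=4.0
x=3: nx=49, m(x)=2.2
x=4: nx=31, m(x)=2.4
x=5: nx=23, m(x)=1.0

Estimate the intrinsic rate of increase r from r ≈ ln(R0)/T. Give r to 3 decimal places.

0.978

lx = nx/n0 = nx/150: 1, 0.7, 0.45333…, 0.32667…, 0.20667…, 0.15333…
R0 = Σ lx·mx = 0 + 3.01 + 1.81333… + 0.71867… + 0.496… + 0.15333… = 6.191333…
Σ x·lx·mx = 11.543333…; T = 11.543333…/6.191333… = 1.86443…
r ≈ ln(R0)/T = ln(6.191333…)/1.86443… = 0.97786… → 0.978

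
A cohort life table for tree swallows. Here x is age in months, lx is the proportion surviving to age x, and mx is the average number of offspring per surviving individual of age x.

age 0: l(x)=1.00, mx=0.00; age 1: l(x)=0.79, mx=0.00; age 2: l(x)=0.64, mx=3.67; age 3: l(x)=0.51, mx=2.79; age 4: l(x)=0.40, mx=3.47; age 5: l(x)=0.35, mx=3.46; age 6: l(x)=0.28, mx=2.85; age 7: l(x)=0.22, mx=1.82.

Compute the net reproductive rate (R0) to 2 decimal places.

lx·mx by age: 0, 0, 2.3488, 1.4229, 1.388, 1.211, 0.798, 0.4004
R0 = Σ lx·mx = 7.5691 → 7.57

7.57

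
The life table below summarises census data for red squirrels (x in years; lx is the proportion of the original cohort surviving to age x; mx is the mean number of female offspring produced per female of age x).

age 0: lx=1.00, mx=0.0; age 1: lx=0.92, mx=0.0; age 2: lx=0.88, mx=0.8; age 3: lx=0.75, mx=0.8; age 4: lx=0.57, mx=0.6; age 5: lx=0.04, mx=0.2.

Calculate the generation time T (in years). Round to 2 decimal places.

2.79

lx·mx: 0, 0, 0.704, 0.6, 0.342, 0.008 → R0 = 1.654
x·lx·mx: 0, 0, 1.408, 1.8, 1.368, 0.04 → Σ = 4.616
T = 4.616 / 1.654 = 2.79081… → 2.79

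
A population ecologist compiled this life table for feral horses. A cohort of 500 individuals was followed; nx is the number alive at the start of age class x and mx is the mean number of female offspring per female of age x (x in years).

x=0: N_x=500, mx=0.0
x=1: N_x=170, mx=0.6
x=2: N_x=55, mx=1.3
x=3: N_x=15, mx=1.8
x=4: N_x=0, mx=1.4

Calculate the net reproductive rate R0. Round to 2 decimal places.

lx = nx/n0 = nx/500: 1, 0.34, 0.11, 0.03, 0
lx·mx by age: 0, 0.204, 0.143, 0.054, 0
R0 = Σ lx·mx = 0.401 → 0.40

0.40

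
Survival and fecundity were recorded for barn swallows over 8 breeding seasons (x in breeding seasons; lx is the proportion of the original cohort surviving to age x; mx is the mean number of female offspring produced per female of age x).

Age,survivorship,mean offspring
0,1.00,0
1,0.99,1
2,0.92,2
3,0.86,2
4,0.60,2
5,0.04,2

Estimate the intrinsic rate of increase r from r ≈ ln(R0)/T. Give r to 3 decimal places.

R0 = Σ lx·mx = 0 + 0.99 + 1.84 + 1.72 + 1.2 + 0.08 = 5.83
Σ x·lx·mx = 15.03; T = 15.03/5.83 = 2.57804…
r ≈ ln(R0)/T = ln(5.83)/2.57804… = 0.68386… → 0.684

0.684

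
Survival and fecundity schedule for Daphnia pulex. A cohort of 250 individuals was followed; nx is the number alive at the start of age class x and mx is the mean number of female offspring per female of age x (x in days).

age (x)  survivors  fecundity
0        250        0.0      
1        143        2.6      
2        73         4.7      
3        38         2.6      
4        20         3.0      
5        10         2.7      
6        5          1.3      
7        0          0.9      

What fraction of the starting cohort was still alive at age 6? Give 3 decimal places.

0.020

l_6 = n_6/n_0 = 5/250 = 0.02 → 0.020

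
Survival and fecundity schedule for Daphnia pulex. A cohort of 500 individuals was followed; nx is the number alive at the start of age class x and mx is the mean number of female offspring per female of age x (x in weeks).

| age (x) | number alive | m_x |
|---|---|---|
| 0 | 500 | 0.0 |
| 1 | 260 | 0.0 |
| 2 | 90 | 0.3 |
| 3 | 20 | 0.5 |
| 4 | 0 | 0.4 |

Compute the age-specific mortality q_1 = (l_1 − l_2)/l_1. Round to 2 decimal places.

lx = nx/n0 = nx/500: 1, 0.52, 0.18, 0.04, 0
q_1 = (l_1 − l_2) / l_1 = (0.52 − 0.18) / 0.52
     = 0.34 / 0.52 = 0.653846… → 0.65

0.65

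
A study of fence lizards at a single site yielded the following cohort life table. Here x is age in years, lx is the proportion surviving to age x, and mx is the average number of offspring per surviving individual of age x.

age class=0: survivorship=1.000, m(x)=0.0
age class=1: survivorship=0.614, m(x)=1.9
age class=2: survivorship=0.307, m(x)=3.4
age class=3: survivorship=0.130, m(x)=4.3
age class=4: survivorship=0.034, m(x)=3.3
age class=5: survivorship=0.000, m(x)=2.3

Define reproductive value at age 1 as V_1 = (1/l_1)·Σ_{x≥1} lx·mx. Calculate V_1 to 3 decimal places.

lx·mx for x ≥ 1: 1.1666, 1.0438, 0.559, 0.1122, 0 → sum = 2.8816
V_1 = 2.8816 / l_1 = 2.8816 / 0.614 = 4.69316… → 4.693

4.693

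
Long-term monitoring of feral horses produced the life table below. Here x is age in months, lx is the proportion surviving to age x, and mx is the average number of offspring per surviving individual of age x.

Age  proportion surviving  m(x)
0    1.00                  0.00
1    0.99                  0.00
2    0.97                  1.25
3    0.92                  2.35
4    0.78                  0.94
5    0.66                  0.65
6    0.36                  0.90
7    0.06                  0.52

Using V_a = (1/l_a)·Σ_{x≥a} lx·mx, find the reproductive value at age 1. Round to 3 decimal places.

4.941

lx·mx for x ≥ 1: 0, 1.2125, 2.162, 0.7332, 0.429, 0.324, 0.0312 → sum = 4.8919
V_1 = 4.8919 / l_1 = 4.8919 / 0.99 = 4.941313… → 4.941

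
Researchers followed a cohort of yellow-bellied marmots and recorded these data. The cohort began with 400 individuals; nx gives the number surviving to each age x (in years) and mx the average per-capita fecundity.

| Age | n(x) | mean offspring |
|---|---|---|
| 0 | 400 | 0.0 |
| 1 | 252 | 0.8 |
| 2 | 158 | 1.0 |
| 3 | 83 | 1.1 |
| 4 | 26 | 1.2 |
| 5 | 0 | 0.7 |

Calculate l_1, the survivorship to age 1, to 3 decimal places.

0.630

l_1 = n_1/n_0 = 252/400 = 0.63 → 0.630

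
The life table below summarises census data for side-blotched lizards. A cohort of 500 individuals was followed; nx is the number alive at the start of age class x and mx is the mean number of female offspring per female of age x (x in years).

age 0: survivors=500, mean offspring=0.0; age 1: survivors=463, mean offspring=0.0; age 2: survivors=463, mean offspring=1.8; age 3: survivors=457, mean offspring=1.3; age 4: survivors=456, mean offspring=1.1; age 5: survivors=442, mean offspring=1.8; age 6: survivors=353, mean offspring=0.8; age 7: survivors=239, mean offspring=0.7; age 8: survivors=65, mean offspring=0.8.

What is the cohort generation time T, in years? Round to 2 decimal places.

3.94

lx = nx/n0 = nx/500: 1, 0.926, 0.926, 0.914, 0.912, 0.884, 0.706, 0.478, 0.13
lx·mx: 0, 0, 1.6668, 1.1882, 1.0032, 1.5912, 0.5648, 0.3346, 0.104 → R0 = 6.4528
x·lx·mx: 0, 0, 3.3336, 3.5646, 4.0128, 7.956, 3.3888, 2.3422, 0.832 → Σ = 25.43
T = 25.43 / 6.4528 = 3.940925… → 3.94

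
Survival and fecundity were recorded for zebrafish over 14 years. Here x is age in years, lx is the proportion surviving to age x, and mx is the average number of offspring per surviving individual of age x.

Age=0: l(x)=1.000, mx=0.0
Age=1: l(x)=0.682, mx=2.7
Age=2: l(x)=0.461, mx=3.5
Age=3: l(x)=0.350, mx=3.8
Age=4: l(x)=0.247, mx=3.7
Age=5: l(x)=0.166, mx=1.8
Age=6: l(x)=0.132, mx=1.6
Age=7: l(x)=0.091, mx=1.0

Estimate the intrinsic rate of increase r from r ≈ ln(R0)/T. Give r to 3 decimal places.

R0 = Σ lx·mx = 0 + 1.8414 + 1.6135 + 1.33 + 0.9139 + 0.2988 + 0.2112 + 0.091 = 6.2998
Σ x·lx·mx = 16.1122; T = 16.1122/6.2998 = 2.55757…
r ≈ ln(R0)/T = ln(6.2998)/2.55757… = 0.71963… → 0.720

0.720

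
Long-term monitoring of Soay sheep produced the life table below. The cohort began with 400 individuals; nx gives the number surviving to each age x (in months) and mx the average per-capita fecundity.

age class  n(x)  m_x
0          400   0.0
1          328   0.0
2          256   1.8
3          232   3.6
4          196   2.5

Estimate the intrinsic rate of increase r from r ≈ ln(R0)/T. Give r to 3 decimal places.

0.496

lx = nx/n0 = nx/400: 1, 0.82, 0.64, 0.58, 0.49
R0 = Σ lx·mx = 0 + 0 + 1.152 + 2.088 + 1.225 = 4.465
Σ x·lx·mx = 13.468; T = 13.468/4.465 = 3.01635…
r ≈ ln(R0)/T = ln(4.465)/3.01635… = 0.49605… → 0.496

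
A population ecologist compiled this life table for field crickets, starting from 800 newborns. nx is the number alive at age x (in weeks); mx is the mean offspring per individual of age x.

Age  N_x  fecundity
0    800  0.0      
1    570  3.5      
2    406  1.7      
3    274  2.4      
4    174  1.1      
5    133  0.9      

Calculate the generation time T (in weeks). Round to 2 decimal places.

lx = nx/n0 = nx/800: 1, 0.7125, 0.5075, 0.3425, 0.2175, 0.16625
lx·mx: 0, 2.49375, 0.86275, 0.822, 0.23925, 0.149625 → R0 = 4.567375
x·lx·mx: 0, 2.49375, 1.7255, 2.466, 0.957, 0.748125 → Σ = 8.390375
T = 8.390375 / 4.567375 = 1.837023… → 1.84

1.84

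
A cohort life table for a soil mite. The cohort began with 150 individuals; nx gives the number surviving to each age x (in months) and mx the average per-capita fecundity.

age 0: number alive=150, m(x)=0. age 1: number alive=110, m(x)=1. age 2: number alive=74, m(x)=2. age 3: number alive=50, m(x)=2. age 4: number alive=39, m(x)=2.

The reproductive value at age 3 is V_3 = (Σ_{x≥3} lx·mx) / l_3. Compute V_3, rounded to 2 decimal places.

3.56

lx = nx/n0 = nx/150: 1, 0.73333…, 0.49333…, 0.33333…, 0.26
lx·mx for x ≥ 3: 0.666667…, 0.52 → sum = 1.186667…
V_3 = 1.186667… / l_3 = 1.186667… / 0.333333… = 3.56… → 3.56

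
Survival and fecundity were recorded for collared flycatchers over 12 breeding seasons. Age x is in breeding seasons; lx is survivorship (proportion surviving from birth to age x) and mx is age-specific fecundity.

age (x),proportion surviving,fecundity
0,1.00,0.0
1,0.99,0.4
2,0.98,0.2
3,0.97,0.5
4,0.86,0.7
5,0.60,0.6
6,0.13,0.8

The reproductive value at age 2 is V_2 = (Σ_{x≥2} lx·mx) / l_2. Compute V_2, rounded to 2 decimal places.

1.78

lx·mx for x ≥ 2: 0.196, 0.485, 0.602, 0.36, 0.104 → sum = 1.747
V_2 = 1.747 / l_2 = 1.747 / 0.98 = 1.782653… → 1.78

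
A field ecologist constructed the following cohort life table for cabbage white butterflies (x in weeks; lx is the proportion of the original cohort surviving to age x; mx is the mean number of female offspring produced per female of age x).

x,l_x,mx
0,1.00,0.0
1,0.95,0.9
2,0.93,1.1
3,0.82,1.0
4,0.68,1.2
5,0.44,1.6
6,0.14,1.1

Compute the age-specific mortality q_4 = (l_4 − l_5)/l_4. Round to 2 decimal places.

0.35

q_4 = (l_4 − l_5) / l_4 = (0.68 − 0.44) / 0.68
     = 0.24 / 0.68 = 0.352941… → 0.35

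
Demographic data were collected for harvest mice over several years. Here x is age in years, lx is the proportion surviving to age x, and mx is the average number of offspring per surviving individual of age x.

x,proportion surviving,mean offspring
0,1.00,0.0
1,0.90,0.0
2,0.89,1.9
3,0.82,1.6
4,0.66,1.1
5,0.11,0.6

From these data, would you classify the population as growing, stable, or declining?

growing

R0 = Σ lx·mx = 0 + 0 + 1.691 + 1.312 + 0.726 + 0.066 = 3.795
R0 > 1, so the population is growing.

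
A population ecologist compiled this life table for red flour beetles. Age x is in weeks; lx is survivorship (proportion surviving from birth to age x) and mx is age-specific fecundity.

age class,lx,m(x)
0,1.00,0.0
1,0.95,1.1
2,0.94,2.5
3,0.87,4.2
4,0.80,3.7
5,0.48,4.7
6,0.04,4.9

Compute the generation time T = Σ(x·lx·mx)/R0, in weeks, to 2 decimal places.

3.29

lx·mx: 0, 1.045, 2.35, 3.654, 2.96, 2.256, 0.196 → R0 = 12.461
x·lx·mx: 0, 1.045, 4.7, 10.962, 11.84, 11.28, 1.176 → Σ = 41.003
T = 41.003 / 12.461 = 3.290506… → 3.29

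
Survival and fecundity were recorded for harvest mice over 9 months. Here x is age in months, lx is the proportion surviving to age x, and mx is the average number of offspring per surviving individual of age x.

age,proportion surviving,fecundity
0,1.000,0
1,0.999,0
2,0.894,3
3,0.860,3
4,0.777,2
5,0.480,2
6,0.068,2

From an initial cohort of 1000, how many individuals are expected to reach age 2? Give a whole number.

Expected survivors = N0 · l_2 = 1000 × 0.894 = 894 → 894

894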